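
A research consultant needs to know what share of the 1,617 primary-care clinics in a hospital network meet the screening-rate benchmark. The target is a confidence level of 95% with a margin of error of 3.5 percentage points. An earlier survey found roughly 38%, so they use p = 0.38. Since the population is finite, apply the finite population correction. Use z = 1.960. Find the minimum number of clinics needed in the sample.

508

Unadjusted: n₀ = 1.960² × 0.38 × 0.62 / 0.035² ≈ 738.84, so n₀ = 739.
Finite population correction with N = 1,617: n = n₀ / (1 + (n₀−1)/N) = 739 / (1 + 738/1617) = 739 / 1.4564 ≈ 507.42.
Rounding up, n = 508.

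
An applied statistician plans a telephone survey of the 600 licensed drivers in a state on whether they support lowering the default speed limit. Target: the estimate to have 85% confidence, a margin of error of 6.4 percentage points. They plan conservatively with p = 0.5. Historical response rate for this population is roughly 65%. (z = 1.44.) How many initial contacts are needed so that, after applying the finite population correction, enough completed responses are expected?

Completed interviews needed (unadjusted): n₀ = 1.44² × 0.2500 / 0.064² ≈ 126.56 → 127.
FPC for N = 600: n = 127 / (1 + 126/600) = 127 / 1.2100 ≈ 104.96 → 105.
At a 65% response rate, contacts needed = 105 / 0.65 ≈ 161.54 → 162.

162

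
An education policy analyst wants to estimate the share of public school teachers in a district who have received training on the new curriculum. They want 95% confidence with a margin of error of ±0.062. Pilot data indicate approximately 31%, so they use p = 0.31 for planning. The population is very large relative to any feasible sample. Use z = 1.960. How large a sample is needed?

With p = 0.31, p(1−p) = 0.2139.
n = z²·p(1−p)/E² = 1.960² × 0.2139 / 0.062² = 3.8416 × 0.2139 / 0.003844 ≈ 213.77.
Rounding up gives n = 214.

214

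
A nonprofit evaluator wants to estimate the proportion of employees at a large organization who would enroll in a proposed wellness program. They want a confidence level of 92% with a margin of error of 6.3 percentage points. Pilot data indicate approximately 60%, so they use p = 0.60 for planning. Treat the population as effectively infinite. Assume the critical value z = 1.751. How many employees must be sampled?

With p = 0.60, p(1−p) = 0.2400.
n = z²·p(1−p)/E² = 1.751² × 0.2400 / 0.063² = 3.0660 × 0.2400 / 0.003969 ≈ 185.40.
Rounding up gives n = 186.

186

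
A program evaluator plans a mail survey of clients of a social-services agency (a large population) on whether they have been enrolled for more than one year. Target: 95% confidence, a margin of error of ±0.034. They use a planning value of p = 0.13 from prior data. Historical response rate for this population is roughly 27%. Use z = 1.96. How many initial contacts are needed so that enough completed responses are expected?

1393

Completed interviews needed: n₀ = 1.96² × 0.1131 / 0.034² ≈ 375.85 → 376.
At a 27% response rate, contacts needed = 376 / 0.27 ≈ 1392.59 → 1393.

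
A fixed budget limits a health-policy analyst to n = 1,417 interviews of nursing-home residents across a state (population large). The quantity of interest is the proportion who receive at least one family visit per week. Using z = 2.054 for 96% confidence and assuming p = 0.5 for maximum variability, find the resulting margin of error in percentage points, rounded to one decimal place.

2.7

SE(p̂) = √[p(1−p)/n] = √[0.2500/1417] = 0.01328.
E = z × SE = 2.054 × 0.01328 = 0.02728, or 2.7 percentage points.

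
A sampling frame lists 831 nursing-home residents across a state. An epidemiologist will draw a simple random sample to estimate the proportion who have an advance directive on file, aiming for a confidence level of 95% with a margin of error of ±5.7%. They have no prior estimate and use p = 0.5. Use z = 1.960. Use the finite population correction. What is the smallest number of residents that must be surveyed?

219

Unadjusted: n₀ = 1.960² × 0.50 × 0.50 / 0.057² ≈ 295.60, so n₀ = 296.
Finite population correction with N = 831: n = n₀ / (1 + (n₀−1)/N) = 296 / (1 + 295/831) = 296 / 1.3550 ≈ 218.45.
Rounding up, n = 219.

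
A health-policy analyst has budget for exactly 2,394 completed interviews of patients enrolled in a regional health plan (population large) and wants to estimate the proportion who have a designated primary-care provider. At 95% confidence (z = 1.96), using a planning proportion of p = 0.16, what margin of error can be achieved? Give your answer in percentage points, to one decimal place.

SE(p̂) = √[p(1−p)/n] = √[0.1344/2394] = 0.00749.
E = z × SE = 1.96 × 0.00749 = 0.01469, or 1.5 percentage points.

1.5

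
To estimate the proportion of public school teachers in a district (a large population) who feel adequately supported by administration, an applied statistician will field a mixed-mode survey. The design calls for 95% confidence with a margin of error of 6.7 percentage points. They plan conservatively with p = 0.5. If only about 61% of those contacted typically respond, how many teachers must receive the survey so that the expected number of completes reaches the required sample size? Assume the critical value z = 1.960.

351

Completed interviews needed: n₀ = 1.960² × 0.2500 / 0.067² ≈ 213.95 → 214.
At a 61% response rate, contacts needed = 214 / 0.61 ≈ 350.82 → 351.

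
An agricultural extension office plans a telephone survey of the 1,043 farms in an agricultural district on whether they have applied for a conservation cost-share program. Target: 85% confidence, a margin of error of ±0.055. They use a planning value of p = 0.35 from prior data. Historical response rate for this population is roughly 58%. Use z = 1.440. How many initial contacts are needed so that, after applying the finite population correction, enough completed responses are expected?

235

Completed interviews needed (unadjusted): n₀ = 1.440² × 0.2275 / 0.055² ≈ 155.95 → 156.
FPC for N = 1,043: n = 156 / (1 + 155/1043) = 156 / 1.1486 ≈ 135.82 → 136.
At a 58% response rate, contacts needed = 136 / 0.58 ≈ 234.48 → 235.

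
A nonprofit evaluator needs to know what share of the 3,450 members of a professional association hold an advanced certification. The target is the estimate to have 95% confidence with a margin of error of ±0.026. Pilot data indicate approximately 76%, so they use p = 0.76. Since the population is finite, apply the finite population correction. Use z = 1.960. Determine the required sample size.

Unadjusted: n₀ = 1.960² × 0.76 × 0.24 / 0.026² ≈ 1036.55, so n₀ = 1037.
Finite population correction with N = 3,450: n = n₀ / (1 + (n₀−1)/N) = 1037 / (1 + 1036/3450) = 1037 / 1.3003 ≈ 797.51.
Rounding up, n = 798.

798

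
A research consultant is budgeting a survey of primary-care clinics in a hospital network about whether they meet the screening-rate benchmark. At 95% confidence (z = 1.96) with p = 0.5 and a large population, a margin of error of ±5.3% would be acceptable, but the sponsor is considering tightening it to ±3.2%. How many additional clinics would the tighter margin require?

596

At ±5.3%: n = 1.96² × 0.2500 / 0.053² ≈ 341.90 → 342.
At ±3.2%: n = 1.96² × 0.2500 / 0.032² ≈ 937.89 → 938.
Additional respondents: 938 − 342 = 596.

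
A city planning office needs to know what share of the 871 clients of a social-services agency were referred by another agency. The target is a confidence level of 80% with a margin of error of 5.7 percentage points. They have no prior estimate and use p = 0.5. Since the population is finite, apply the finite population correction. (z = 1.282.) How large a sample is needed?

111

Unadjusted: n₀ = 1.282² × 0.50 × 0.50 / 0.057² ≈ 126.46, so n₀ = 127.
Finite population correction with N = 871: n = n₀ / (1 + (n₀−1)/N) = 127 / (1 + 126/871) = 127 / 1.1447 ≈ 110.95.
Rounding up, n = 111.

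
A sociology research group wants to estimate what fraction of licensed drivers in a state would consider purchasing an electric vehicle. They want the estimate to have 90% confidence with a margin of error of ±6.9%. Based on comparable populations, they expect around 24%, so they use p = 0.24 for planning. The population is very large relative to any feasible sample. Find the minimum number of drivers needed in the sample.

For 90% confidence, z = 1.64.
With p = 0.24, p(1−p) = 0.1824.
n = z²·p(1−p)/E² = 1.64² × 0.1824 / 0.069² = 2.6896 × 0.1824 / 0.004761 ≈ 103.04.
Rounding up gives n = 104.

104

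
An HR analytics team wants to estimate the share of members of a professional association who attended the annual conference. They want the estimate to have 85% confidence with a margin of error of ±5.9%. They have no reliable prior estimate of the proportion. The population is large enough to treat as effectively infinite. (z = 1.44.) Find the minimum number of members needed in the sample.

149

With no prior estimate, use p = 0.5, giving p(1−p) = 0.25.
n = z²·p(1−p)/E² = 1.44² × 0.2500 / 0.059² = 2.0736 × 0.2500 / 0.003481 ≈ 148.92.
Rounding up gives n = 149.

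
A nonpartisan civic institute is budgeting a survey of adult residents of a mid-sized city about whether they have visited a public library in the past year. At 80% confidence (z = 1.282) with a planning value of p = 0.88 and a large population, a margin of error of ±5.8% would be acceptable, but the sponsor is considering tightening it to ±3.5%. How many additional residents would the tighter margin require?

At ±5.8%: n = 1.282² × 0.1056 / 0.058² ≈ 51.59 → 52.
At ±3.5%: n = 1.282² × 0.1056 / 0.035² ≈ 141.68 → 142.
Additional respondents: 142 − 52 = 90.

90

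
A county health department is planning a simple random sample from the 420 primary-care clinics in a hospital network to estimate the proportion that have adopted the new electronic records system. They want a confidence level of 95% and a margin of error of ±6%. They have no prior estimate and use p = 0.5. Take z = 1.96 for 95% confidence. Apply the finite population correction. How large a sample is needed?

164

Unadjusted: n₀ = 1.96² × 0.50 × 0.50 / 0.060² ≈ 266.78, so n₀ = 267.
Finite population correction with N = 420: n = n₀ / (1 + (n₀−1)/N) = 267 / (1 + 266/420) = 267 / 1.6333 ≈ 163.47.
Rounding up, n = 164.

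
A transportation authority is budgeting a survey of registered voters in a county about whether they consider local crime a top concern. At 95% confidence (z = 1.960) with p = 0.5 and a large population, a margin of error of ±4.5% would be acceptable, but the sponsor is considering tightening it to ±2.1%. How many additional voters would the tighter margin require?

1703

At ±4.5%: n = 1.960² × 0.2500 / 0.045² ≈ 474.27 → 475.
At ±2.1%: n = 1.960² × 0.2500 / 0.021² ≈ 2177.78 → 2178.
Additional respondents: 2178 − 475 = 1703.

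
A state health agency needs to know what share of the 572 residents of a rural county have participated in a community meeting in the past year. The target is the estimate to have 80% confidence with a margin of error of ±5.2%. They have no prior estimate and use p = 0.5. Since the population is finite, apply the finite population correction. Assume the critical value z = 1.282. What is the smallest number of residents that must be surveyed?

Unadjusted: n₀ = 1.282² × 0.50 × 0.50 / 0.052² ≈ 151.95, so n₀ = 152.
Finite population correction with N = 572: n = n₀ / (1 + (n₀−1)/N) = 152 / (1 + 151/572) = 152 / 1.2640 ≈ 120.25.
Rounding up, n = 121.

121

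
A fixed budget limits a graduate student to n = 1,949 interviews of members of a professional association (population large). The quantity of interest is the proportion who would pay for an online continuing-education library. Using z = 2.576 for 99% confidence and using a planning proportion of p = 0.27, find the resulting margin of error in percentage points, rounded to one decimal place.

2.6

SE(p̂) = √[p(1−p)/n] = √[0.1971/1949] = 0.01006.
E = z × SE = 2.576 × 0.01006 = 0.02590, or 2.6 percentage points.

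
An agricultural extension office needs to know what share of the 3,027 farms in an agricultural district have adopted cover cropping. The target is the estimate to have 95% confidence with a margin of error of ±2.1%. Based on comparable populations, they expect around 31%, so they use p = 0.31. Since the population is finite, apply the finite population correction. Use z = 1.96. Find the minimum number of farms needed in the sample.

Unadjusted: n₀ = 1.96² × 0.31 × 0.69 / 0.021² ≈ 1863.31, so n₀ = 1864.
Finite population correction with N = 3,027: n = n₀ / (1 + (n₀−1)/N) = 1864 / (1 + 1863/3027) = 1864 / 1.6155 ≈ 1153.85.
Rounding up, n = 1154.

1154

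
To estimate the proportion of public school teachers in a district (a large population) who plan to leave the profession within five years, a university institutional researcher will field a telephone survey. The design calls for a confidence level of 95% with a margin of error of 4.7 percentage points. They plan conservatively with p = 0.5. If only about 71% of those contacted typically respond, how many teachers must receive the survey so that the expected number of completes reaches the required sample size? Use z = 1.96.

613

Completed interviews needed: n₀ = 1.96² × 0.2500 / 0.047² ≈ 434.77 → 435.
At a 71% response rate, contacts needed = 435 / 0.71 ≈ 612.68 → 613.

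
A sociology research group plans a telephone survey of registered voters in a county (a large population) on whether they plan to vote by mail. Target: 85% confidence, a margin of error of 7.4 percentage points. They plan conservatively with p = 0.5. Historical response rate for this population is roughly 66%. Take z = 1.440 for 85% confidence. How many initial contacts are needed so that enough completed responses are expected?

144

Completed interviews needed: n₀ = 1.440² × 0.2500 / 0.074² ≈ 94.67 → 95.
At a 66% response rate, contacts needed = 95 / 0.66 ≈ 143.94 → 144.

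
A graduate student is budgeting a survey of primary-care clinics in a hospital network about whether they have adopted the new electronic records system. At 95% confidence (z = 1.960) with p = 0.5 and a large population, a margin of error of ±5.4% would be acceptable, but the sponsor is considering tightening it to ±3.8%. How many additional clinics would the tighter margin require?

336

At ±5.4%: n = 1.960² × 0.2500 / 0.054² ≈ 329.36 → 330.
At ±3.8%: n = 1.960² × 0.2500 / 0.038² ≈ 665.10 → 666.
Additional respondents: 666 − 330 = 336.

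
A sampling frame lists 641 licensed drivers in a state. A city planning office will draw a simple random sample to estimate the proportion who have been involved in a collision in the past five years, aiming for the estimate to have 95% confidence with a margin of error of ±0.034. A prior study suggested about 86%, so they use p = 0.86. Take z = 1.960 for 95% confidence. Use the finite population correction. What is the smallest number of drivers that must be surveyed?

Unadjusted: n₀ = 1.960² × 0.86 × 0.14 / 0.034² ≈ 400.11, so n₀ = 401.
Finite population correction with N = 641: n = n₀ / (1 + (n₀−1)/N) = 401 / (1 + 400/641) = 401 / 1.6240 ≈ 246.92.
Rounding up, n = 247.

247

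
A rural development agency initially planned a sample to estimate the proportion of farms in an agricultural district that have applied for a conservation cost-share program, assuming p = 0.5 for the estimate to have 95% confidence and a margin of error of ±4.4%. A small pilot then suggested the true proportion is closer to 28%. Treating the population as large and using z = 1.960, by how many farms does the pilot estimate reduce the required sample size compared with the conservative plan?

Conservative (p = 0.5): n = 1.960² × 0.25 / 0.044² ≈ 496.07 → 497.
Using p = 0.28: p(1−p) = 0.2016, so n = 1.960² × 0.2016 / 0.044² ≈ 400.03 → 401.
Reduction: 497 − 401 = 96.

96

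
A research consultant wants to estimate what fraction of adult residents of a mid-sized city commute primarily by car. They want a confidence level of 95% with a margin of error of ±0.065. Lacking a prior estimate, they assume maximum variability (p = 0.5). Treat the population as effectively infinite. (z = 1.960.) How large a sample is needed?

228

With p = 0.5, p(1−p) = 0.25.
n = z²·p(1−p)/E² = 1.960² × 0.2500 / 0.065² = 3.8416 × 0.2500 / 0.004225 ≈ 227.31.
Rounding up gives n = 228.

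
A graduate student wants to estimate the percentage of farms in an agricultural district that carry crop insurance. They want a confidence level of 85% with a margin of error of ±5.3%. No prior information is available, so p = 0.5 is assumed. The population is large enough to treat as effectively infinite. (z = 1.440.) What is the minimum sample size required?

With p = 0.5, p(1−p) = 0.25.
n = z²·p(1−p)/E² = 1.440² × 0.2500 / 0.053² = 2.0736 × 0.2500 / 0.002809 ≈ 184.55.
Rounding up gives n = 185.

185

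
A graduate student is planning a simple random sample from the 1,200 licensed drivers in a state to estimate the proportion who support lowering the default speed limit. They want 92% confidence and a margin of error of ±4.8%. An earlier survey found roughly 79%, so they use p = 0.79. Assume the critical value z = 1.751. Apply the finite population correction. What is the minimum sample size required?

187

Unadjusted: n₀ = 1.751² × 0.79 × 0.21 / 0.048² ≈ 220.77, so n₀ = 221.
Finite population correction with N = 1,200: n = n₀ / (1 + (n₀−1)/N) = 221 / (1 + 220/1200) = 221 / 1.1833 ≈ 186.76.
Rounding up, n = 187.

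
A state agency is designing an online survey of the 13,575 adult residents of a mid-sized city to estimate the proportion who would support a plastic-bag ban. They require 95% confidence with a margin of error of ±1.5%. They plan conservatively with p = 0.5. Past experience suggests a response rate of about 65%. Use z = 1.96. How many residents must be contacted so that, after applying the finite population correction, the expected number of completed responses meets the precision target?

4997

Completed interviews needed (unadjusted): n₀ = 1.96² × 0.2500 / 0.015² ≈ 4268.44 → 4269.
FPC for N = 13,575: n = 4269 / (1 + 4268/13575) = 4269 / 1.3144 ≈ 3247.87 → 3248.
At a 65% response rate, contacts needed = 3248 / 0.65 ≈ 4996.92 → 4997.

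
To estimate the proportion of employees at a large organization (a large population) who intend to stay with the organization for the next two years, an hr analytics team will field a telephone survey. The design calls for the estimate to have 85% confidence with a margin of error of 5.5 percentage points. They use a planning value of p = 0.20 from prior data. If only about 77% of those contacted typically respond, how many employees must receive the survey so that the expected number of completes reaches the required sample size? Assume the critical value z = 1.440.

143

Completed interviews needed: n₀ = 1.440² × 0.1600 / 0.055² ≈ 109.68 → 110.
At a 77% response rate, contacts needed = 110 / 0.77 ≈ 142.86 → 143.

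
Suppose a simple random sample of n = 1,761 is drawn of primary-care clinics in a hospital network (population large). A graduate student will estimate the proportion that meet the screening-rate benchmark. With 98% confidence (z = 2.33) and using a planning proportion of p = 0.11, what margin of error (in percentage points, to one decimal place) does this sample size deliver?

1.7

SE(p̂) = √[p(1−p)/n] = √[0.0979/1761] = 0.00746.
E = z × SE = 2.33 × 0.00746 = 0.01737, or 1.7 percentage points.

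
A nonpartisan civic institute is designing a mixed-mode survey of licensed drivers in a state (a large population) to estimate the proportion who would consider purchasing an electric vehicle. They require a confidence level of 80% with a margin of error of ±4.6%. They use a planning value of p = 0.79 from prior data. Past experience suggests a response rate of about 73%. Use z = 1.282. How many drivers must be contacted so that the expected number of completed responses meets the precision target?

177

Completed interviews needed: n₀ = 1.282² × 0.1659 / 0.046² ≈ 128.86 → 129.
At a 73% response rate, contacts needed = 129 / 0.73 ≈ 176.71 → 177.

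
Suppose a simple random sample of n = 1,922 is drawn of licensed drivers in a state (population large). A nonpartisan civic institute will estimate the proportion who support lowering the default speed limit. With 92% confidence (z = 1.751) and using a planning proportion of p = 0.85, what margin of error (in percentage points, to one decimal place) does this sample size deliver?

1.4

SE(p̂) = √[p(1−p)/n] = √[0.1275/1922] = 0.00814.
E = z × SE = 1.751 × 0.00814 = 0.01426, or 1.4 percentage points.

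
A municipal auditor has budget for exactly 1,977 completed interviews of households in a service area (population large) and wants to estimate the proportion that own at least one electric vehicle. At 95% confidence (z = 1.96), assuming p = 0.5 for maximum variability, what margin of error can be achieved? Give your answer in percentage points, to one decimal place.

2.2

SE(p̂) = √[p(1−p)/n] = √[0.2500/1977] = 0.01125.
E = z × SE = 1.96 × 0.01125 = 0.02204, or 2.2 percentage points.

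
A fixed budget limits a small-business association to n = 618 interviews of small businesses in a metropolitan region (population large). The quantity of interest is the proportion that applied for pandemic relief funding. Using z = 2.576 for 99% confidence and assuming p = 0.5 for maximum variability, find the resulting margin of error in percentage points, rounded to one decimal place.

SE(p̂) = √[p(1−p)/n] = √[0.2500/618] = 0.02011.
E = z × SE = 2.576 × 0.02011 = 0.05181, or 5.2 percentage points.

5.2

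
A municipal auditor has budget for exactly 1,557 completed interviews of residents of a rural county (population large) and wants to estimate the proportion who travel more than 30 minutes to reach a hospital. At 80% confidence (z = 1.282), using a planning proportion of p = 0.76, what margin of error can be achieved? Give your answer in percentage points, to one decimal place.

1.4

SE(p̂) = √[p(1−p)/n] = √[0.1824/1557] = 0.01082.
E = z × SE = 1.282 × 0.01082 = 0.01388, or 1.4 percentage points.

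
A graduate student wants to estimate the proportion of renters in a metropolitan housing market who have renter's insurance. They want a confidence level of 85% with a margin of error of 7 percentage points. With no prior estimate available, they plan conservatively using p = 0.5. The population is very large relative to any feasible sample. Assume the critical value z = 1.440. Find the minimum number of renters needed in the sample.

106

With p = 0.5, p(1−p) = 0.25.
n = z²·p(1−p)/E² = 1.440² × 0.2500 / 0.070² = 2.0736 × 0.2500 / 0.004900 ≈ 105.80.
Rounding up gives n = 106.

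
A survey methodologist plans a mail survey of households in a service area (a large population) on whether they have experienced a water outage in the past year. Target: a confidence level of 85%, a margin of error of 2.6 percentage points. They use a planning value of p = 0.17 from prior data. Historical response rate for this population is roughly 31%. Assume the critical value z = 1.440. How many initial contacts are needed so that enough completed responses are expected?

1397

Completed interviews needed: n₀ = 1.440² × 0.1411 / 0.026² ≈ 432.82 → 433.
At a 31% response rate, contacts needed = 433 / 0.31 ≈ 1396.77 → 1397.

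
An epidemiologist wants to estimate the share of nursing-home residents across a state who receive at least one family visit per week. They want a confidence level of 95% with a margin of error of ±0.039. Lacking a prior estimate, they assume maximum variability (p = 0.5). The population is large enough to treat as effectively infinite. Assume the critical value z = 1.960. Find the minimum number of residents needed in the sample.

With p = 0.5, p(1−p) = 0.25.
n = z²·p(1−p)/E² = 1.960² × 0.2500 / 0.039² = 3.8416 × 0.2500 / 0.001521 ≈ 631.43.
Rounding up gives n = 632.

632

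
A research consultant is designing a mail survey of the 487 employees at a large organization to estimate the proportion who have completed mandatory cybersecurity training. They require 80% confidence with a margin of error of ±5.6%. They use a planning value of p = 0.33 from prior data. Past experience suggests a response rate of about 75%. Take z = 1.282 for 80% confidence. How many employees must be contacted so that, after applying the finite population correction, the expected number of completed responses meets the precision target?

Completed interviews needed (unadjusted): n₀ = 1.282² × 0.2211 / 0.056² ≈ 115.87 → 116.
FPC for N = 487: n = 116 / (1 + 115/487) = 116 / 1.2361 ≈ 93.84 → 94.
At a 75% response rate, contacts needed = 94 / 0.75 ≈ 125.33 → 126.

126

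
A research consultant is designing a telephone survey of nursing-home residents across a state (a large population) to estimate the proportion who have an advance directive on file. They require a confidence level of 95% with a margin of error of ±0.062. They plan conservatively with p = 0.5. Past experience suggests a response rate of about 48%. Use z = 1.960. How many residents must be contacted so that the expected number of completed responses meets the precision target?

Completed interviews needed: n₀ = 1.960² × 0.2500 / 0.062² ≈ 249.84 → 250.
At a 48% response rate, contacts needed = 250 / 0.48 ≈ 520.83 → 521.

521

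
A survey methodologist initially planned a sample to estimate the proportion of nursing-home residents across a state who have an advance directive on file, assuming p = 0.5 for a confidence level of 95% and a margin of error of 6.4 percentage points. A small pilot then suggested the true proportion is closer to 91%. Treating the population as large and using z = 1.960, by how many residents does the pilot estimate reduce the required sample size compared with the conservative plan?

158

Conservative (p = 0.5): n = 1.960² × 0.25 / 0.064² ≈ 234.47 → 235.
Using p = 0.91: p(1−p) = 0.0819, so n = 1.960² × 0.0819 / 0.064² ≈ 76.81 → 77.
Reduction: 235 − 77 = 158.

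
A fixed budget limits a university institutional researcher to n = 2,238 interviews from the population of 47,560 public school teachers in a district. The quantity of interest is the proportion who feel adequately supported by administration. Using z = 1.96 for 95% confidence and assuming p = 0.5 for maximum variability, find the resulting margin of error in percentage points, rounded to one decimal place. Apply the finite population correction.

2.0

Finite-population factor: (N−n)/(N−1) = (47560−2238)/(47560−1) = 0.9530.
SE(p̂) = √[p(1−p)/n · (N−n)/(N−1)] = √[0.2500/2238 × 0.9530] = 0.01032.
E = z × SE = 1.96 × 0.01032 = 0.02022 ≈ 2.0 percentage points.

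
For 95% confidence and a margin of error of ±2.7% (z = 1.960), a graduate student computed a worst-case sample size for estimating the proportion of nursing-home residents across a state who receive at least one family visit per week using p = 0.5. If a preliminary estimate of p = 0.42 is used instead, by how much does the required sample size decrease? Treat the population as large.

34

Conservative (p = 0.5): n = 1.960² × 0.25 / 0.027² ≈ 1317.42 → 1318.
Using p = 0.42: p(1−p) = 0.2436, so n = 1.960² × 0.2436 / 0.027² ≈ 1283.70 → 1284.
Reduction: 1318 − 1284 = 34.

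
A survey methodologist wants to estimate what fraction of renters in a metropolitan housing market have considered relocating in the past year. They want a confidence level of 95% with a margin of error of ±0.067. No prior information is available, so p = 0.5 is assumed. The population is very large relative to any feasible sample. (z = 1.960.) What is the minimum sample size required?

214

With p = 0.5, p(1−p) = 0.25.
n = z²·p(1−p)/E² = 1.960² × 0.2500 / 0.067² = 3.8416 × 0.2500 / 0.004489 ≈ 213.95.
Rounding up gives n = 214.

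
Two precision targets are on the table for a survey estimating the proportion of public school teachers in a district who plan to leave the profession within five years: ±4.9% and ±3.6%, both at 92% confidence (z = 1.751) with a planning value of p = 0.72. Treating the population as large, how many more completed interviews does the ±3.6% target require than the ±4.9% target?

At ±4.9%: n = 1.751² × 0.2016 / 0.049² ≈ 257.44 → 258.
At ±3.6%: n = 1.751² × 0.2016 / 0.036² ≈ 476.93 → 477.
Additional respondents: 477 − 258 = 219.

219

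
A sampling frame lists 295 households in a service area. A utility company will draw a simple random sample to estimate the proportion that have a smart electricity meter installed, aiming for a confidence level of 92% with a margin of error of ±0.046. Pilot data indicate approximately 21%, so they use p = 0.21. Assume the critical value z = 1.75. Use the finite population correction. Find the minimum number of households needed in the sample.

133

Unadjusted: n₀ = 1.75² × 0.21 × 0.79 / 0.046² ≈ 240.11, so n₀ = 241.
Finite population correction with N = 295: n = n₀ / (1 + (n₀−1)/N) = 241 / (1 + 240/295) = 241 / 1.8136 ≈ 132.89.
Rounding up, n = 133.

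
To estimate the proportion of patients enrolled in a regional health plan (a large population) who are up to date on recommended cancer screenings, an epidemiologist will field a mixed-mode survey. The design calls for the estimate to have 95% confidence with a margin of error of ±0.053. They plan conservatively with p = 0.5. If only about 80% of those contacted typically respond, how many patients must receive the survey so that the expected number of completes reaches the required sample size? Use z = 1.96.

Completed interviews needed: n₀ = 1.96² × 0.2500 / 0.053² ≈ 341.90 → 342.
At an 80% response rate, contacts needed = 342 / 0.80 ≈ 427.50 → 428.

428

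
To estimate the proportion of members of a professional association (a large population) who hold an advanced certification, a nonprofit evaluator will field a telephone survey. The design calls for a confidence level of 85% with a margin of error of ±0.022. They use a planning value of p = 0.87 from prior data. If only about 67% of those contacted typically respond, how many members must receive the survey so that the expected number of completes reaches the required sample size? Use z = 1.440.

724

Completed interviews needed: n₀ = 1.440² × 0.1131 / 0.022² ≈ 484.55 → 485.
At a 67% response rate, contacts needed = 485 / 0.67 ≈ 723.88 → 724.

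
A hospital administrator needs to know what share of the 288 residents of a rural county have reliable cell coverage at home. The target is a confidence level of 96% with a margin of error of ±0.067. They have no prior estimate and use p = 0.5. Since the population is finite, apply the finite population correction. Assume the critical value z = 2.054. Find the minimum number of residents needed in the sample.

130

Unadjusted: n₀ = 2.054² × 0.50 × 0.50 / 0.067² ≈ 234.96, so n₀ = 235.
Finite population correction with N = 288: n = n₀ / (1 + (n₀−1)/N) = 235 / (1 + 234/288) = 235 / 1.8125 ≈ 129.66.
Rounding up, n = 130.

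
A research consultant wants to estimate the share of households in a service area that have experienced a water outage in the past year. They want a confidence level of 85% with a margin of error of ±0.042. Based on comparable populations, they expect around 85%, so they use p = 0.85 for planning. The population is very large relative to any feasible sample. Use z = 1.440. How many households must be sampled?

With p = 0.85, p(1−p) = 0.1275.
n = z²·p(1−p)/E² = 1.440² × 0.1275 / 0.042² = 2.0736 × 0.1275 / 0.001764 ≈ 149.88.
Rounding up gives n = 150.

150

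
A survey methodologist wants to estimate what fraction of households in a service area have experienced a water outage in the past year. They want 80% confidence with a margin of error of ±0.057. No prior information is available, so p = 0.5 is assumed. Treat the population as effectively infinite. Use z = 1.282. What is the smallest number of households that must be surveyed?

127

With p = 0.5, p(1−p) = 0.25.
n = z²·p(1−p)/E² = 1.282² × 0.2500 / 0.057² = 1.6435 × 0.2500 / 0.003249 ≈ 126.46.
Rounding up gives n = 127.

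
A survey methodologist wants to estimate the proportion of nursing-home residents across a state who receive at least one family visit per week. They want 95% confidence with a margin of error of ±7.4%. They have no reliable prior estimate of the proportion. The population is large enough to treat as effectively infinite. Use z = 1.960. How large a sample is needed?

With no prior estimate, use p = 0.5, giving p(1−p) = 0.25.
n = z²·p(1−p)/E² = 1.960² × 0.2500 / 0.074² = 3.8416 × 0.2500 / 0.005476 ≈ 175.38.
Rounding up gives n = 176.

176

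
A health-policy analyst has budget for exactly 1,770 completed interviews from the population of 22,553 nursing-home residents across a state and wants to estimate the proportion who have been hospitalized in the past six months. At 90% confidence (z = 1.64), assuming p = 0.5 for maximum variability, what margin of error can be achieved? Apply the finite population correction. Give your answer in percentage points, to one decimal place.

Finite-population factor: (N−n)/(N−1) = (22553−1770)/(22553−1) = 0.9216.
SE(p̂) = √[p(1−p)/n · (N−n)/(N−1)] = √[0.2500/1770 × 0.9216] = 0.01141.
E = z × SE = 1.64 × 0.01141 = 0.01871 ≈ 1.9 percentage points.

1.9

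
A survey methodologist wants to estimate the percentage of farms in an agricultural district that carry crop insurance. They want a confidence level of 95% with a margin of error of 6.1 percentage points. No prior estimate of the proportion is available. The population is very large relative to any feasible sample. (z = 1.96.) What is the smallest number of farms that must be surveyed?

259

With no prior estimate, use p = 0.5, giving p(1−p) = 0.25.
n = z²·p(1−p)/E² = 1.96² × 0.2500 / 0.061² = 3.8416 × 0.2500 / 0.003721 ≈ 258.10.
Rounding up gives n = 259.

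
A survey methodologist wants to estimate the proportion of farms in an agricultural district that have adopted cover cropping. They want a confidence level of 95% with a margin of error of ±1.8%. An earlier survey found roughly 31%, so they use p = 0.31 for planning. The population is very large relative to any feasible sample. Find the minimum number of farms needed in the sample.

2537

For 95% confidence, z = 1.960.
With p = 0.31, p(1−p) = 0.2139.
n = z²·p(1−p)/E² = 1.960² × 0.2139 / 0.018² = 3.8416 × 0.2139 / 0.000324 ≈ 2536.17.
Rounding up gives n = 2537.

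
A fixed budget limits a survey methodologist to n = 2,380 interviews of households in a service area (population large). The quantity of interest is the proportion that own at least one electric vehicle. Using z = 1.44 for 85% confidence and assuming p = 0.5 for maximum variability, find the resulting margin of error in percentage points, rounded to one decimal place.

SE(p̂) = √[p(1−p)/n] = √[0.2500/2380] = 0.01025.
E = z × SE = 1.44 × 0.01025 = 0.01476, or 1.5 percentage points.

1.5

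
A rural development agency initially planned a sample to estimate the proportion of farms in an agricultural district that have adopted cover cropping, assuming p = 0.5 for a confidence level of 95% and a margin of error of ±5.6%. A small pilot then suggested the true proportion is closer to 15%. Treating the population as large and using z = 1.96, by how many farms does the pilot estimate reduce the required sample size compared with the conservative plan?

Conservative (p = 0.5): n = 1.96² × 0.25 / 0.056² ≈ 306.25 → 307.
Using p = 0.15: p(1−p) = 0.1275, so n = 1.96² × 0.1275 / 0.056² ≈ 156.19 → 157.
Reduction: 307 − 157 = 150.

150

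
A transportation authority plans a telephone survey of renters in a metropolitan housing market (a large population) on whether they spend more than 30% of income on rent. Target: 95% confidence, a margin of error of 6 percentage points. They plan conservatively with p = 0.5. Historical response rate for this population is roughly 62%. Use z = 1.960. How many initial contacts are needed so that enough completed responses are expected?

431

Completed interviews needed: n₀ = 1.960² × 0.2500 / 0.060² ≈ 266.78 → 267.
At a 62% response rate, contacts needed = 267 / 0.62 ≈ 430.65 → 431.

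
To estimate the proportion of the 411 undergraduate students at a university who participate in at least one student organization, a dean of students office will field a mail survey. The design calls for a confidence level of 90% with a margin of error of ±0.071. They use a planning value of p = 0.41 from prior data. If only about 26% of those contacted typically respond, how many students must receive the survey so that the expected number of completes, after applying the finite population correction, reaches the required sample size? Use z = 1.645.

381

Completed interviews needed (unadjusted): n₀ = 1.645² × 0.2419 / 0.071² ≈ 129.85 → 130.
FPC for N = 411: n = 130 / (1 + 129/411) = 130 / 1.3139 ≈ 98.94 → 99.
At a 26% response rate, contacts needed = 99 / 0.26 ≈ 380.77 → 381.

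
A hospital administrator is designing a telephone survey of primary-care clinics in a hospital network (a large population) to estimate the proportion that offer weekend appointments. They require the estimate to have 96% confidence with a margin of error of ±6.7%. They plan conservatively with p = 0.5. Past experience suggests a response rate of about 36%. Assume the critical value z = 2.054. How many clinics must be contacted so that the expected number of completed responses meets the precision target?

653

Completed interviews needed: n₀ = 2.054² × 0.2500 / 0.067² ≈ 234.96 → 235.
At a 36% response rate, contacts needed = 235 / 0.36 ≈ 652.78 → 653.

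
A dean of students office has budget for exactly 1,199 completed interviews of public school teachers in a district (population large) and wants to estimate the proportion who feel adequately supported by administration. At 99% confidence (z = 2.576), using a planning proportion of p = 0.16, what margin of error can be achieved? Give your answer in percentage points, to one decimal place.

SE(p̂) = √[p(1−p)/n] = √[0.1344/1199] = 0.01059.
E = z × SE = 2.576 × 0.01059 = 0.02727, or 2.7 percentage points.

2.7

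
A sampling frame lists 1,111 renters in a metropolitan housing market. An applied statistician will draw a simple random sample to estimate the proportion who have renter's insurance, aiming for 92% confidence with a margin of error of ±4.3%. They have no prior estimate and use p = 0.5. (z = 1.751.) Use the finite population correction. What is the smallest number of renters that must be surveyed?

303

Unadjusted: n₀ = 1.751² × 0.50 × 0.50 / 0.043² ≈ 414.55, so n₀ = 415.
Finite population correction with N = 1,111: n = n₀ / (1 + (n₀−1)/N) = 415 / (1 + 414/1111) = 415 / 1.3726 ≈ 302.34.
Rounding up, n = 303.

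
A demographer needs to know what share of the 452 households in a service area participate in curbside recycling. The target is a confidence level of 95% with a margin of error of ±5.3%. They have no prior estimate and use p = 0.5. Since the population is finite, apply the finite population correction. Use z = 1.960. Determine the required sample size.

195

Unadjusted: n₀ = 1.960² × 0.50 × 0.50 / 0.053² ≈ 341.90, so n₀ = 342.
Finite population correction with N = 452: n = n₀ / (1 + (n₀−1)/N) = 342 / (1 + 341/452) = 342 / 1.7544 ≈ 194.94.
Rounding up, n = 195.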